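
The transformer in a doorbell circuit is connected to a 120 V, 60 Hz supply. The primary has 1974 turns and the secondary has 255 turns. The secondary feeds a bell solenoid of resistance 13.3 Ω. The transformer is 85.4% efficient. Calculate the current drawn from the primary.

V_s = 120 × 255/1974 = 15.502 V.
I_s = V_s/R = 15.502/13.3 = 1.1655 A.
P_out = V_s I_s = 15.502 × 1.1655 = 18.067 W.
P_in = P_out/η = 18.067/0.854 = 21.156 W.
I_p = P_in/V_p = 21.156/120 = 0.176 A.

I_p ≈ 0.176 A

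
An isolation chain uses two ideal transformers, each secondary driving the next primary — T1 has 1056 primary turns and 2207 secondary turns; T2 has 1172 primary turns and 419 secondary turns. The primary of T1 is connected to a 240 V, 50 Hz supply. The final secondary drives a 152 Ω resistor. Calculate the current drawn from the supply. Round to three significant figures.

I_supply ≈ 0.881 A

Secondary of T1: V = 240.00 × 2207/1056 = 501.59 V.
Secondary of T2: V = 501.59 × 419/1172 = 179.32 V.
I_load = 179.32/152 = 1.1798 A, so P_out = 179.32 × 1.1798 = 211.56 W.
All ideal ⇒ P_in = P_out, so I_supply = 211.56/240 = 0.881 A.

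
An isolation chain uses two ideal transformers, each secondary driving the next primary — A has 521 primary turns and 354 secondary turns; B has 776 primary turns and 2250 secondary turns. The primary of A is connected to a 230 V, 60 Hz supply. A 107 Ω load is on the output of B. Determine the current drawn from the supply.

I_supply ≈ 8.34 A

After A: V = 230.00 × 354/521 = 156.28 V.
After B: V = 156.28 × 2250/776 = 453.12 V.
I_load = 453.12/107 = 4.2348 A, so P_out = 453.12 × 4.2348 = 1918.9 W.
All ideal ⇒ P_in = P_out, so I_supply = 1918.9/230 = 8.34 A.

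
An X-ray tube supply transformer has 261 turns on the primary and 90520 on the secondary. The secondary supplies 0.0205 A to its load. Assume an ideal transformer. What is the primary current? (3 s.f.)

For an ideal transformer I_p/I_s = N_s/N_p, so I_p = 0.0205 × 90520/261 = 7.11 A.

I_p ≈ 7.11 A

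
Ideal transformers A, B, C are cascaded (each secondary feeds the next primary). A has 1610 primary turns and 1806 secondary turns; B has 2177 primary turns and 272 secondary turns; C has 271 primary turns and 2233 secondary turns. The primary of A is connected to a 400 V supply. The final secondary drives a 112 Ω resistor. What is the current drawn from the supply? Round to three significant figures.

Secondary of A: V = 400.00 × 1806/1610 = 448.70 V.
Secondary of B: V = 448.70 × 272/2177 = 56.061 V.
Secondary of C: V = 56.061 × 2233/271 = 461.94 V.
I_load = 461.94/112 = 4.1244 A, so P_out = 461.94 × 4.1244 = 1905.2 W.
All ideal ⇒ P_in = P_out, so I_supply = 1905.2/400 = 4.76 A.

I_supply ≈ 4.76 A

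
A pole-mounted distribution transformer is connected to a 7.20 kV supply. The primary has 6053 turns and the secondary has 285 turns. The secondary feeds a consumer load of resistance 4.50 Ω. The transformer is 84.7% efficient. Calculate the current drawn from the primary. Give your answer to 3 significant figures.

V_s = 7200 × 285/6053 = 339.01 V.
I_s = V_s/R = 339.01/4.50 = 75.335 A.
P_out = V_s I_s = 339.01 × 75.335 = 25539 W.
P_in = P_out/η = 25539/0.847 = 30152 W.
I_p = P_in/V_p = 30152/7200 = 4.19 A.

I_p ≈ 4.19 A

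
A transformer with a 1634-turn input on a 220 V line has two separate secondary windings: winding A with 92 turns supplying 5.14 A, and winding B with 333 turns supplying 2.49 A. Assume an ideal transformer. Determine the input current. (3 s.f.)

V_A = 220 × 92/1634 = 12.387 V; V_B = 220 × 333/1634 = 44.835 V.
P_out = V_A I_A + V_B I_B = 12.387×5.14 + 44.835×2.49 = 63.668 + 111.64 = 175.31 W.
Ideal ⇒ P_in = P_out, so I_in = P_out/V_in = 175.31/220 = 0.797 A.

I_in ≈ 0.797 A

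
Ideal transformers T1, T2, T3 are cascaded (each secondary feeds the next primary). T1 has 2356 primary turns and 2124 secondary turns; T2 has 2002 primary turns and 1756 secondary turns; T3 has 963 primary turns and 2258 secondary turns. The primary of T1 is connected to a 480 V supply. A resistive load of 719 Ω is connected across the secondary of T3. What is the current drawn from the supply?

Secondary of T1: V = 480.00 × 2124/2356 = 432.73 V.
Secondary of T2: V = 432.73 × 1756/2002 = 379.56 V.
Secondary of T3: V = 379.56 × 2258/963 = 889.98 V.
I_load = 889.98/719 = 1.2378 A, so P_out = 889.98 × 1.2378 = 1101.6 W.
All ideal ⇒ P_in = P_out, so I_supply = 1101.6/480 = 2.30 A.

I_supply ≈ 2.30 A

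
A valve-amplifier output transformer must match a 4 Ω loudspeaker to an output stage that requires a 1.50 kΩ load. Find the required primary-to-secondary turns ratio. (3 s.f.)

N_p/N_s ≈ 19.4

Z_p/Z_s = (N_p/N_s)², so N_p/N_s = √(1500/4) = √375 = 19.4.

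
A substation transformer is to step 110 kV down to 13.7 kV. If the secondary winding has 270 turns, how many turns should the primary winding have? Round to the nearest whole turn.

N_p/N_s = V_p/V_s, so N_p = 270 × 110000/13700 = 2167.9 ≈ 2168 turns.

N_p = 2168 turns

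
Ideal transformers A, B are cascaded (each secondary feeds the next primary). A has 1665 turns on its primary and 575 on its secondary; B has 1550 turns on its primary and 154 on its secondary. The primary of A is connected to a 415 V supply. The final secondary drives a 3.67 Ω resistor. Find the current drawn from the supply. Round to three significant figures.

I_supply ≈ 0.133 A

After A: V = 415.00 × 575/1665 = 143.32 V.
After B: V = 143.32 × 154/1550 = 14.239 V.
I_load = 14.239/3.67 = 3.8799 A, so P_out = 14.239 × 3.8799 = 55.248 W.
All ideal ⇒ P_in = P_out, so I_supply = 55.248/415 = 0.133 A.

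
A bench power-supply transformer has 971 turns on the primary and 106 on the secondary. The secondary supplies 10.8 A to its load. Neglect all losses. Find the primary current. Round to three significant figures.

For an ideal transformer I_p/I_s = N_s/N_p, so I_p = 10.8 × 106/971 = 1.18 A.

I_p ≈ 1.18 A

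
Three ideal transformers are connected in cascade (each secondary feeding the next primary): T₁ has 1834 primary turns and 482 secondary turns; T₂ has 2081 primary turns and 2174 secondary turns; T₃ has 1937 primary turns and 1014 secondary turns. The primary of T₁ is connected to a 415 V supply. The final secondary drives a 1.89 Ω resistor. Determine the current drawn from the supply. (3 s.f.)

Secondary of T₁: V = 415.00 × 482/1834 = 109.07 V.
Secondary of T₂: V = 109.07 × 2174/2081 = 113.94 V.
Secondary of T₃: V = 113.94 × 1014/1937 = 59.647 V.
I_load = 59.647/1.89 = 31.559 A, so P_out = 59.647 × 31.559 = 1882.4 W.
All ideal ⇒ P_in = P_out, so I_supply = 1882.4/415 = 4.54 A.

I_supply ≈ 4.54 A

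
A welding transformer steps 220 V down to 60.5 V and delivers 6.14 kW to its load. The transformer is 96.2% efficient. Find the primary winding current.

I_p ≈ 29.0 A

P_in = P_out/η = 6140/0.962 = 6382.5 W.
I_p = P_in/V_p = 6382.5/220 = 29.0 A.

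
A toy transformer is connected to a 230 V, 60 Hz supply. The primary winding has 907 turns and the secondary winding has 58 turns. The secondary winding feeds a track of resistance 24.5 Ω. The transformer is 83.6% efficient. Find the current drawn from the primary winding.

I_p ≈ 0.0459 A

V_s = 230 × 58/907 = 14.708 V.
I_s = V_s/R = 14.708/24.5 = 0.60032 A.
P_out = V_s I_s = 14.708 × 0.60032 = 8.8294 W.
P_in = P_out/η = 8.8294/0.836 = 10.561 W.
I_p = P_in/V_p = 10.561/230 = 0.0459 A.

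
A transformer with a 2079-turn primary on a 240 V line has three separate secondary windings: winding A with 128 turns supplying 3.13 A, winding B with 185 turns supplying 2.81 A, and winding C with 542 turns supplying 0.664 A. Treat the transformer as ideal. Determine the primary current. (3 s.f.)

I_p ≈ 0.616 A

V_A = 240 × 128/2079 = 14.776 V; V_B = 240 × 185/2079 = 21.356 V; V_C = 240 × 542/2079 = 62.569 V.
P_out = V_A I_A + V_B I_B + V_C I_C = 14.776×3.13 + 21.356×2.81 + 62.569×0.664 = 46.250 + 60.012 + 41.546 = 147.81 W.
Ideal ⇒ P_in = P_out, so I_p = P_out/V_p = 147.81/240 = 0.616 A.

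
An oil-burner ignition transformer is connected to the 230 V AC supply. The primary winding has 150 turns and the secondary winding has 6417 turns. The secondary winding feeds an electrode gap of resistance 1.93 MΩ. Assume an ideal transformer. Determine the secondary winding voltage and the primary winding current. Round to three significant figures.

V_s = V_p × N_s/N_p = 230 × 6417/150 = 9839.4 V.
I_s = V_s/R = 9839.4/(1.93×10^6) = 0.0050981 A.
I_p = I_s × N_s/N_p = 0.0050981 × 6417/150 = 0.218 A.

V_s ≈ 9840 V, I_p ≈ 0.218 A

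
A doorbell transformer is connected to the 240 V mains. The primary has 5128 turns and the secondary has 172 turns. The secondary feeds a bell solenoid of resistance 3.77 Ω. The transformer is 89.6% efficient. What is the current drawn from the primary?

V_s = 240 × 172/5128 = 8.0499 V.
I_s = V_s/R = 8.0499/3.77 = 2.1353 A.
P_out = V_s I_s = 8.0499 × 2.1353 = 17.189 W.
P_in = P_out/η = 17.189/0.896 = 19.184 W.
I_p = P_in/V_p = 19.184/240 = 0.0799 A.

I_p ≈ 0.0799 A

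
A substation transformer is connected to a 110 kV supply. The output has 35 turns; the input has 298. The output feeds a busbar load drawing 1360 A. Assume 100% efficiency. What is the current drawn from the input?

For an ideal transformer I_in N_in = I_out N_out, so I_in = 1360 × 35/298 = 160 A.

I_in ≈ 160 A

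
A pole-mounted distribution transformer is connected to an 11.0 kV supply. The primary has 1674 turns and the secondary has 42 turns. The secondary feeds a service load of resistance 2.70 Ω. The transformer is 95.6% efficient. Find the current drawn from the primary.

V_s = 11000 × 42/1674 = 275.99 V.
I_s = V_s/R = 275.99/2.70 = 102.22 A.
P_out = V_s I_s = 275.99 × 102.22 = 28210 W.
P_in = P_out/η = 28210/0.956 = 29509 W.
I_p = P_in/V_p = 29509/11000 = 2.68 A.

I_p ≈ 2.68 A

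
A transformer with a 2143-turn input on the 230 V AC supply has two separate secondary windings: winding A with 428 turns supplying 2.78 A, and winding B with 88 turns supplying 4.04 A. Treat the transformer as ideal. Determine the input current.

V_A = 230 × 428/2143 = 45.936 V; V_B = 230 × 88/2143 = 9.4447 V.
P_out = V_A I_A + V_B I_B = 45.936×2.78 + 9.4447×4.04 = 127.70 + 38.157 = 165.86 W.
Ideal ⇒ P_in = P_out, so I_in = P_out/V_in = 165.86/230 = 0.721 A.

I_in ≈ 0.721 A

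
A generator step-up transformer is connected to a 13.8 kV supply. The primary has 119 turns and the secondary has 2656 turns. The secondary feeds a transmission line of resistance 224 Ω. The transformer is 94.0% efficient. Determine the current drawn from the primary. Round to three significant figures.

V_s = 13800 × 2656/119 = 308010 V.
I_s = V_s/R = 308010/224 = 1375.0 A.
P_out = V_s I_s = 308010 × 1375.0 = 4.2352×10^8 W.
P_in = P_out/η = 4.2352×10^8/0.940 = 4.5055×10^8 W.
I_p = P_in/V_p = 4.5055×10^8/13800 = 32600 A.

I_p ≈ 32600 A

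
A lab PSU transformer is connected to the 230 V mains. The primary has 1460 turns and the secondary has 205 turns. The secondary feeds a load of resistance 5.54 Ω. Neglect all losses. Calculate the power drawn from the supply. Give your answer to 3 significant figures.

P ≈ 188 W

V_s = V_p × N_s/N_p = 230 × 205/1460 = 32.295 V.
I_s = V_s/R = 32.295/5.54 = 5.8293 A.
I_p = I_s × N_s/N_p = 5.8293 × 205/1460 = 0.81850 A.
P = V_p I_p = 230 × 0.81850 = 188 W.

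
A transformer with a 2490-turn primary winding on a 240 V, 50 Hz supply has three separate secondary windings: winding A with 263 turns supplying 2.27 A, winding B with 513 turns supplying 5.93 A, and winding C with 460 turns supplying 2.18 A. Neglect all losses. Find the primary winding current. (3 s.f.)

V_A = 240 × 263/2490 = 25.349 V; V_B = 240 × 513/2490 = 49.446 V; V_C = 240 × 460/2490 = 44.337 V.
P_out = V_A I_A + V_B I_B + V_C I_C = 25.349×2.27 + 49.446×5.93 + 44.337×2.18 = 57.543 + 293.21 + 96.655 = 447.41 W.
Ideal ⇒ P_in = P_out, so I_p = P_out/V_p = 447.41/240 = 1.86 A.

I_p ≈ 1.86 A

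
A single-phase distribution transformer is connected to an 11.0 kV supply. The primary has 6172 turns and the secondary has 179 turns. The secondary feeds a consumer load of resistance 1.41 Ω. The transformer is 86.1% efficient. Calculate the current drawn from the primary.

I_p ≈ 7.62 A

V_s = 11000 × 179/6172 = 319.02 V.
I_s = V_s/R = 319.02/1.41 = 226.26 A.
P_out = V_s I_s = 319.02 × 226.26 = 72181 W.
P_in = P_out/η = 72181/0.861 = 83833 W.
I_p = P_in/V_p = 83833/11000 = 7.62 A.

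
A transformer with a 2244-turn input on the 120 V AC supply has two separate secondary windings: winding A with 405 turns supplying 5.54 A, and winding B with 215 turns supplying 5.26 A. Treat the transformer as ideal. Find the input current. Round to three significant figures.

V_A = 120 × 405/2244 = 21.658 V; V_B = 120 × 215/2244 = 11.497 V.
P_out = V_A I_A + V_B I_B = 21.658×5.54 + 11.497×5.26 = 119.98 + 60.476 = 180.46 W.
Ideal ⇒ P_in = P_out, so I_in = P_out/V_in = 180.46/120 = 1.50 A.

I_in ≈ 1.50 A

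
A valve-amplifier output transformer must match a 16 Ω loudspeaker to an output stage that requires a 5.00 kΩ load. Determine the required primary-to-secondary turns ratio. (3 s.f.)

Z_p/Z_s = (N_p/N_s)², so N_p/N_s = √(5000/16) = √312 = 17.7.

N_p/N_s ≈ 17.7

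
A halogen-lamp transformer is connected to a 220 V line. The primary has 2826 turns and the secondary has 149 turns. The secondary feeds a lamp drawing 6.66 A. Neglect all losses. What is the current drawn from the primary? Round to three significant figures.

For an ideal transformer I_p N_p = I_s N_s, so I_p = 6.66 × 149/2826 = 0.351 A.

I_p ≈ 0.351 A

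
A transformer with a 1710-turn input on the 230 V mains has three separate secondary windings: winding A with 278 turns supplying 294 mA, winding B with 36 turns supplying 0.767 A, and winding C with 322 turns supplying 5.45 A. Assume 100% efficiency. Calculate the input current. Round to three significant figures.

I_in ≈ 1.09 A

V_A = 230 × 278/1710 = 37.392 V; V_B = 230 × 36/1710 = 4.8421 V; V_C = 230 × 322/1710 = 43.310 V.
P_out = V_A I_A + V_B I_B + V_C I_C = 37.392×0.294 + 4.8421×0.767 + 43.310×5.45 = 10.993 + 3.7139 + 236.04 = 250.75 W.
Ideal ⇒ P_in = P_out, so I_in = P_out/V_in = 250.75/230 = 1.09 A.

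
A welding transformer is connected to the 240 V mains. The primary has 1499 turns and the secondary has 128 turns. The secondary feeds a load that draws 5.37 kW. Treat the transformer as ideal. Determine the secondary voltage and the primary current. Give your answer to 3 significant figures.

V_s ≈ 20.5 V, I_p ≈ 22.4 A

V_s = V_p × N_s/N_p = 240 × 128/1499 = 20.494 V.
I_s = P/V_s = 5370/20.494 = 262.03 A.
I_p = I_s × N_s/N_p = 262.03 × 128/1499 = 22.4 A.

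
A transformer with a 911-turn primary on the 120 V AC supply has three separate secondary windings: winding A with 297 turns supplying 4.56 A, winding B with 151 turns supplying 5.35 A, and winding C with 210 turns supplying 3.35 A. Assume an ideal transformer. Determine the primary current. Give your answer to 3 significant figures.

I_p ≈ 3.15 A

V_A = 120 × 297/911 = 39.122 V; V_B = 120 × 151/911 = 19.890 V; V_C = 120 × 210/911 = 27.662 V.
P_out = V_A I_A + V_B I_B + V_C I_C = 39.122×4.56 + 19.890×5.35 + 27.662×3.35 = 178.40 + 106.41 + 92.667 = 377.48 W.
Ideal ⇒ P_in = P_out, so I_p = P_out/V_p = 377.48/120 = 3.15 A.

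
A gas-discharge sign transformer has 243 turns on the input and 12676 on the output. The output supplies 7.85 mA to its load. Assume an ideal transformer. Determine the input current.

For an ideal transformer I_in/I_out = N_out/N_in, so I_in = 0.00785 × 12676/243 = 0.409 A.

I_in ≈ 0.409 A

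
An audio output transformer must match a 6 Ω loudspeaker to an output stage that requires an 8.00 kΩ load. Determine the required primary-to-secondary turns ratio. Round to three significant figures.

N_p/N_s ≈ 36.5

Z_p/Z_s = (N_p/N_s)², so N_p/N_s = √(8000/6) = √1330 = 36.5.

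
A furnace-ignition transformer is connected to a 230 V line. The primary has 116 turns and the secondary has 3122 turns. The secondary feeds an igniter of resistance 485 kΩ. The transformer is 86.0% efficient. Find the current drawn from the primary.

I_p ≈ 0.399 A

V_s = 230 × 3122/116 = 6190.2 V.
I_s = V_s/R = 6190.2/485000 = 0.012763 A.
P_out = V_s I_s = 6190.2 × 0.012763 = 79.007 W.
P_in = P_out/η = 79.007/0.860 = 91.868 W.
I_p = P_in/V_p = 91.868/230 = 0.399 A.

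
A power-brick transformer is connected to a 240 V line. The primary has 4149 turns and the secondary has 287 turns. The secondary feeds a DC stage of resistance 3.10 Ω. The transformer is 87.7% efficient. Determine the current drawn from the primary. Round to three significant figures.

I_p ≈ 0.422 A

V_s = 240 × 287/4149 = 16.602 V.
I_s = V_s/R = 16.602/3.10 = 5.3554 A.
P_out = V_s I_s = 16.602 × 5.3554 = 88.907 W.
P_in = P_out/η = 88.907/0.877 = 101.38 W.
I_p = P_in/V_p = 101.38/240 = 0.422 A.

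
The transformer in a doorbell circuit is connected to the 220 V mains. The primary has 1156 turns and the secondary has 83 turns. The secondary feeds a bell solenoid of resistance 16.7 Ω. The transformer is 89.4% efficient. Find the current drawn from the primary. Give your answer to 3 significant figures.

I_p ≈ 0.0760 A

V_s = 220 × 83/1156 = 15.796 V.
I_s = V_s/R = 15.796/16.7 = 0.94586 A.
P_out = V_s I_s = 15.796 × 0.94586 = 14.941 W.
P_in = P_out/η = 14.941/0.894 = 16.712 W.
I_p = P_in/V_p = 16.712/220 = 0.0760 A.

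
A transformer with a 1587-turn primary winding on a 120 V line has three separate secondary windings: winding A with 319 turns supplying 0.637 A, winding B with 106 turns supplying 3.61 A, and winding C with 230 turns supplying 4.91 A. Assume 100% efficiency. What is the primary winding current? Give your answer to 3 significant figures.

I_p ≈ 1.08 A

V_A = 120 × 319/1587 = 24.121 V; V_B = 120 × 106/1587 = 8.0151 V; V_C = 120 × 230/1587 = 17.391 V.
P_out = V_A I_A + V_B I_B + V_C I_C = 24.121×0.637 + 8.0151×3.61 + 17.391×4.91 = 15.365 + 28.935 + 85.391 = 129.69 W.
Ideal ⇒ P_in = P_out, so I_p = P_out/V_p = 129.69/120 = 1.08 A.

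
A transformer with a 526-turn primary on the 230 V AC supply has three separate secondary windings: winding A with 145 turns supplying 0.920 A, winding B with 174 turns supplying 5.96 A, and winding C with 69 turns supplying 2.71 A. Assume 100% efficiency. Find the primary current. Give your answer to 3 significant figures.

I_p ≈ 2.58 A

V_A = 230 × 145/526 = 63.403 V; V_B = 230 × 174/526 = 76.084 V; V_C = 230 × 69/526 = 30.171 V.
P_out = V_A I_A + V_B I_B + V_C I_C = 63.403×0.920 + 76.084×5.96 + 30.171×2.71 = 58.331 + 453.46 + 81.764 = 593.55 W.
Ideal ⇒ P_in = P_out, so I_p = P_out/V_p = 593.55/230 = 2.58 A.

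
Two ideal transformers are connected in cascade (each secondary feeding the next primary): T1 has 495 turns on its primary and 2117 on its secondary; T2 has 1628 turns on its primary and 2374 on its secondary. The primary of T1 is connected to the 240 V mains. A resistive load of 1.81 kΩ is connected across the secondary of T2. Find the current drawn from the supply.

Secondary of T1: V = 240.00 × 2117/495 = 1026.4 V.
Secondary of T2: V = 1026.4 × 2374/1628 = 1496.8 V.
I_load = 1496.8/1810 = 0.82694 A, so P_out = 1496.8 × 0.82694 = 1237.7 W.
All ideal ⇒ P_in = P_out, so I_supply = 1237.7/240 = 5.16 A.

I_supply ≈ 5.16 A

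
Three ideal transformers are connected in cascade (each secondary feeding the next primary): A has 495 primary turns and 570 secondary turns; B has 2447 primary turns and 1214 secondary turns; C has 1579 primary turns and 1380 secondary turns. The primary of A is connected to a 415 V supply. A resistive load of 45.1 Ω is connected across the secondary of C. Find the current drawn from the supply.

I_supply ≈ 2.29 A

Secondary of A: V = 415.00 × 570/495 = 477.88 V.
Secondary of B: V = 477.88 × 1214/2447 = 237.08 V.
Secondary of C: V = 237.08 × 1380/1579 = 207.20 V.
I_load = 207.20/45.1 = 4.5943 A, so P_out = 207.20 × 4.5943 = 951.97 W.
All ideal ⇒ P_in = P_out, so I_supply = 951.97/415 = 2.29 A.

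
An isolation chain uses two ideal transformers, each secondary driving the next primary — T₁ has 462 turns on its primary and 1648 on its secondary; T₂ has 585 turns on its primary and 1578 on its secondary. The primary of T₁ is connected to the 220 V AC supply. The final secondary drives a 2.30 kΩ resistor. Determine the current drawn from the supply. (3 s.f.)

Secondary of T₁: V = 220.00 × 1648/462 = 784.76 V.
Secondary of T₂: V = 784.76 × 1578/585 = 2116.8 V.
I_load = 2116.8/2300 = 0.92037 A, so P_out = 2116.8 × 0.92037 = 1948.3 W.
All ideal ⇒ P_in = P_out, so I_supply = 1948.3/220 = 8.86 A.

I_supply ≈ 8.86 A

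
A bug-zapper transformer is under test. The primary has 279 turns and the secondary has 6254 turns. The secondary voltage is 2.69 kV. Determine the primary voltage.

V_p/V_s = N_p/N_s, so V_p = 2690 × 279/6254 = 120 V.

V_p ≈ 120 V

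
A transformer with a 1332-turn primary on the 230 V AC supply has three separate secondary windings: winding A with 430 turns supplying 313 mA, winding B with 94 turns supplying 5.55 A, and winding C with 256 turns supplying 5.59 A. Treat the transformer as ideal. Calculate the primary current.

I_p ≈ 1.57 A

V_A = 230 × 430/1332 = 74.249 V; V_B = 230 × 94/1332 = 16.231 V; V_C = 230 × 256/1332 = 44.204 V.
P_out = V_A I_A + V_B I_B + V_C I_C = 74.249×0.313 + 16.231×5.55 + 44.204×5.59 = 23.240 + 90.083 + 247.10 = 360.42 W.
Ideal ⇒ P_in = P_out, so I_p = P_out/V_p = 360.42/230 = 1.57 A.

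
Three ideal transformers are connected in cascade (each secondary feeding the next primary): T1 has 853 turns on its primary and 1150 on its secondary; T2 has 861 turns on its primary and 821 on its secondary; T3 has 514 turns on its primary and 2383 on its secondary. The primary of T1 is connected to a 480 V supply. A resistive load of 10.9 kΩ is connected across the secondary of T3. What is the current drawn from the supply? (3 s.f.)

I_supply ≈ 1.56 A

Secondary of T1: V = 480.00 × 1150/853 = 647.13 V.
Secondary of T2: V = 647.13 × 821/861 = 617.06 V.
Secondary of T3: V = 617.06 × 2383/514 = 2860.8 V.
I_load = 2860.8/10900 = 0.26246 A, so P_out = 2860.8 × 0.26246 = 750.85 W.
All ideal ⇒ P_in = P_out, so I_supply = 750.85/480 = 1.56 A.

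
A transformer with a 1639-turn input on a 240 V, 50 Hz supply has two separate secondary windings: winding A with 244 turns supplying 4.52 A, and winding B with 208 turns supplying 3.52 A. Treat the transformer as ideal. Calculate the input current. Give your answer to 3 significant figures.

V_A = 240 × 244/1639 = 35.729 V; V_B = 240 × 208/1639 = 30.458 V.
P_out = V_A I_A + V_B I_B = 35.729×4.52 + 30.458×3.52 = 161.50 + 107.21 = 268.71 W.
Ideal ⇒ P_in = P_out, so I_in = P_out/V_in = 268.71/240 = 1.12 A.

I_in ≈ 1.12 A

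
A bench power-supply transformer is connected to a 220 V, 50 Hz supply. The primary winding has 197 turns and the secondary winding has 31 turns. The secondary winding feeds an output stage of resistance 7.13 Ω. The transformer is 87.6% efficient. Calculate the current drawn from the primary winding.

V_s = 220 × 31/197 = 34.619 V.
I_s = V_s/R = 34.619/7.13 = 4.8554 A.
P_out = V_s I_s = 34.619 × 4.8554 = 168.09 W.
P_in = P_out/η = 168.09/0.876 = 191.89 W.
I_p = P_in/V_p = 191.89/220 = 0.872 A.

I_p ≈ 0.872 A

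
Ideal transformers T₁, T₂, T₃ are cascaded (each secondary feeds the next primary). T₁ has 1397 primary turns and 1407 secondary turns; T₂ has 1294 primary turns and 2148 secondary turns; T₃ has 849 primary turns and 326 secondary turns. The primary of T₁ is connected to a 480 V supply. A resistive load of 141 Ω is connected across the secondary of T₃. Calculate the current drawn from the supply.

I_supply ≈ 1.40 A

After T₁: V = 480.00 × 1407/1397 = 483.44 V.
After T₂: V = 483.44 × 2148/1294 = 802.49 V.
After T₃: V = 802.49 × 326/849 = 308.14 V.
I_load = 308.14/141 = 2.1854 A, so P_out = 308.14 × 2.1854 = 673.41 W.
All ideal ⇒ P_in = P_out, so I_supply = 673.41/480 = 1.40 A.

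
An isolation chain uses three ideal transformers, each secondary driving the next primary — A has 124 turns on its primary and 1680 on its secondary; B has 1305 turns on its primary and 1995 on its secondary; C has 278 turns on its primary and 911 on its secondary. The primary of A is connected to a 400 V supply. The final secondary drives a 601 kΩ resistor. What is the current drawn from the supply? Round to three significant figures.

I_supply ≈ 3.07 A

After A: V = 400.00 × 1680/124 = 5419.4 V.
After B: V = 5419.4 × 1995/1305 = 8284.8 V.
After C: V = 8284.8 × 911/278 = 27149 V.
I_load = 27149/601000 = 0.045173 A, so P_out = 27149 × 0.045173 = 1226.4 W.
All ideal ⇒ P_in = P_out, so I_supply = 1226.4/400 = 3.07 A.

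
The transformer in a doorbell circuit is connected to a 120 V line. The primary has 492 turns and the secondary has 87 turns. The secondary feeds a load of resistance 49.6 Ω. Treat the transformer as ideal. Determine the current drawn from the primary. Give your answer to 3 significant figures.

V_s = V_p × N_s/N_p = 120 × 87/492 = 21.220 V.
I_s = V_s/R = 21.220/49.6 = 0.42781 A.
For an ideal transformer I_p N_p = I_s N_s, so I_p = 0.42781 × 87/492 = 0.0756 A.

I_p ≈ 0.0756 A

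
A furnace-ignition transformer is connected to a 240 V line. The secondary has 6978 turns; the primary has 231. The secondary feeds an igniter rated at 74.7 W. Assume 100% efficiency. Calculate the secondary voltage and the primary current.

V_s ≈ 7250 V, I_p ≈ 0.311 A

V_s = V_p × N_s/N_p = 240 × 6978/231 = 7249.9 V.
I_s = P/V_s = 74.7/7249.9 = 0.010304 A.
I_p = I_s × N_s/N_p = 0.010304 × 6978/231 = 0.311 A.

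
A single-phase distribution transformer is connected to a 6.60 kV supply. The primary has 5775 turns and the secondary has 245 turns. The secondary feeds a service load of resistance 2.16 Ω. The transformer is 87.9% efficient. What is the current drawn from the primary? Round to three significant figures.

V_s = 6600 × 245/5775 = 280.00 V.
I_s = V_s/R = 280.00/2.16 = 129.63 A.
P_out = V_s I_s = 280.00 × 129.63 = 36296 W.
P_in = P_out/η = 36296/0.879 = 41293 W.
I_p = P_in/V_p = 41293/6600 = 6.26 A.

I_p ≈ 6.26 A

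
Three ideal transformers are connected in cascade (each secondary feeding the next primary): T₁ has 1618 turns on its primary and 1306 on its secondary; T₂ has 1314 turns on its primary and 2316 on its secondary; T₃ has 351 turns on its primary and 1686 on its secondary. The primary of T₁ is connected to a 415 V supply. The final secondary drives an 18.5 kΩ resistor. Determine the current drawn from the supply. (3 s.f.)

I_supply ≈ 1.05 A

Secondary of T₁: V = 415.00 × 1306/1618 = 334.98 V.
Secondary of T₂: V = 334.98 × 2316/1314 = 590.41 V.
Secondary of T₃: V = 590.41 × 1686/351 = 2836.0 V.
I_load = 2836.0/18500 = 0.15330 A, so P_out = 2836.0 × 0.15330 = 434.75 W.
All ideal ⇒ P_in = P_out, so I_supply = 434.75/415 = 1.05 A.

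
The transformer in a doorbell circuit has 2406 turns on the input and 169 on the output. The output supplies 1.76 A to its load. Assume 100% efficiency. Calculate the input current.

I_in ≈ 0.124 A

For an ideal transformer I_in/I_out = N_out/N_in, so I_in = 1.76 × 169/2406 = 0.124 A.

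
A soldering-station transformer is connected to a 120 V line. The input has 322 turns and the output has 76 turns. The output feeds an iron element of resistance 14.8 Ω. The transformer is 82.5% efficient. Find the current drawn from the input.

I_in ≈ 0.547 A

V_out = 120 × 76/322 = 28.323 V.
I_out = V_out/R = 28.323/14.8 = 1.9137 A.
P_out = V_out I_out = 28.323 × 1.9137 = 54.202 W.
P_in = P_out/η = 54.202/0.825 = 65.700 W.
I_in = P_in/V_in = 65.700/120 = 0.547 A.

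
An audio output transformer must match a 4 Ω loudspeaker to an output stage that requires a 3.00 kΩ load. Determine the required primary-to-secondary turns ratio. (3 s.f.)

N_p/N_s ≈ 27.4

Z_p/Z_s = (N_p/N_s)², so N_p/N_s = √(3000/4) = √750 = 27.4.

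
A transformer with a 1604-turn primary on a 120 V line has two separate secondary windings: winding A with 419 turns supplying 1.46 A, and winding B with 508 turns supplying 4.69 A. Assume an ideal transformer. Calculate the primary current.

V_A = 120 × 419/1604 = 31.347 V; V_B = 120 × 508/1604 = 38.005 V.
P_out = V_A I_A + V_B I_B = 31.347×1.46 + 38.005×4.69 = 45.766 + 178.24 = 224.01 W.
Ideal ⇒ P_in = P_out, so I_p = P_out/V_p = 224.01/120 = 1.87 A.

I_p ≈ 1.87 A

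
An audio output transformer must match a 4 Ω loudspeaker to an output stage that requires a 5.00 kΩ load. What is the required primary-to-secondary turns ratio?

N_p/N_s ≈ 35.4

Z_p/Z_s = (N_p/N_s)², so N_p/N_s = √(5000/4) = √1250 = 35.4.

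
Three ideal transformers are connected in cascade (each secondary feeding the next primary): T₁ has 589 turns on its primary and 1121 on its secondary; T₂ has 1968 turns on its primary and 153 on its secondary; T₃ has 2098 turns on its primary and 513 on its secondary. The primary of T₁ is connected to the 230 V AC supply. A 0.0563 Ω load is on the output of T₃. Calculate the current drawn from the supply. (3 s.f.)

I_supply ≈ 5.35 A

Secondary of T₁: V = 230.00 × 1121/589 = 437.74 V.
Secondary of T₂: V = 437.74 × 153/1968 = 34.032 V.
Secondary of T₃: V = 34.032 × 513/2098 = 8.3214 V.
I_load = 8.3214/0.0563 = 147.80 A, so P_out = 8.3214 × 147.80 = 1229.9 W.
All ideal ⇒ P_in = P_out, so I_supply = 1229.9/230 = 5.35 A.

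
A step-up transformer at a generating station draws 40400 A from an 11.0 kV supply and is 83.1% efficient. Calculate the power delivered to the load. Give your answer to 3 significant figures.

P_in = V_p I_p = 11000 × 40400 = 4.4440×10^8 W.
P_out = η P_in = 0.831 × 4.4440×10^8 = 3.69×10^8 W.

P_out ≈ 3.69×10^8 W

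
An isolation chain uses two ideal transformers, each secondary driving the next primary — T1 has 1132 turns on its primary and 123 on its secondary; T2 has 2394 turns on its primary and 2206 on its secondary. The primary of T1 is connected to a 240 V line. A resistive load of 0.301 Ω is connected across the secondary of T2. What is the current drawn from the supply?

I_supply ≈ 7.99 A

Secondary of T1: V = 240.00 × 123/1132 = 26.078 V.
Secondary of T2: V = 26.078 × 2206/2394 = 24.030 V.
I_load = 24.030/0.301 = 79.833 A, so P_out = 24.030 × 79.833 = 1918.4 W.
All ideal ⇒ P_in = P_out, so I_supply = 1918.4/240 = 7.99 A.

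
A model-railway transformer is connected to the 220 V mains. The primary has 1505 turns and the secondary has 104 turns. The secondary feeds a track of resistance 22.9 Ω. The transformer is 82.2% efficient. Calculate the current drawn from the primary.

I_p ≈ 0.0558 A

V_s = 220 × 104/1505 = 15.203 V.
I_s = V_s/R = 15.203/22.9 = 0.66387 A.
P_out = V_s I_s = 15.203 × 0.66387 = 10.093 W.
P_in = P_out/η = 10.093/0.822 = 12.278 W.
I_p = P_in/V_p = 12.278/220 = 0.0558 A.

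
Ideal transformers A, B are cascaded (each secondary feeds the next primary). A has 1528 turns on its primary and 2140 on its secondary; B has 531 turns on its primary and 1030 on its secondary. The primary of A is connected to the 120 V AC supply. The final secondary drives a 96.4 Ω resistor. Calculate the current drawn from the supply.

Secondary of A: V = 120.00 × 2140/1528 = 168.06 V.
Secondary of B: V = 168.06 × 1030/531 = 326.00 V.
I_load = 326.00/96.4 = 3.3817 A, so P_out = 326.00 × 3.3817 = 1102.4 W.
All ideal ⇒ P_in = P_out, so I_supply = 1102.4/120 = 9.19 A.

I_supply ≈ 9.19 A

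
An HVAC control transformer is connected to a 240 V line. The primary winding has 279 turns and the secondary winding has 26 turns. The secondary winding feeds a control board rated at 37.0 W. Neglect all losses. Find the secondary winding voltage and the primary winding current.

V_s ≈ 22.4 V, I_p ≈ 0.154 A

V_s = V_p × N_s/N_p = 240 × 26/279 = 22.366 V.
I_s = P/V_s = 37.0/22.366 = 1.6543 A.
I_p = I_s × N_s/N_p = 1.6543 × 26/279 = 0.154 A.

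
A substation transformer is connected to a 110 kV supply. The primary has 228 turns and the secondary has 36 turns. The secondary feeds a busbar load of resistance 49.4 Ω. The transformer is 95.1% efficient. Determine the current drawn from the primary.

I_p ≈ 58.4 A

V_s = 110000 × 36/228 = 17368 V.
I_s = V_s/R = 17368/49.4 = 351.59 A.
P_out = V_s I_s = 17368 × 351.59 = 6.1065×10^6 W.
P_in = P_out/η = 6.1065×10^6/0.951 = 6.4212×10^6 W.
I_p = P_in/V_p = 6.4212×10^6/110000 = 58.4 A.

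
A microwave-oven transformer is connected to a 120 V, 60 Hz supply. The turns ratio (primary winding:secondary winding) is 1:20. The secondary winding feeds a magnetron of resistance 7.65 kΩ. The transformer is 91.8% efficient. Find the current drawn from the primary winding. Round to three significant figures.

I_p ≈ 6.83 A

V_s = 120 × 20/1 = 2400.0 V.
I_s = V_s/R = 2400.0/7650 = 0.31373 A.
P_out = V_s I_s = 2400.0 × 0.31373 = 752.94 W.
P_in = P_out/η = 752.94/0.918 = 820.20 W.
I_p = P_in/V_p = 820.20/120 = 6.83 A.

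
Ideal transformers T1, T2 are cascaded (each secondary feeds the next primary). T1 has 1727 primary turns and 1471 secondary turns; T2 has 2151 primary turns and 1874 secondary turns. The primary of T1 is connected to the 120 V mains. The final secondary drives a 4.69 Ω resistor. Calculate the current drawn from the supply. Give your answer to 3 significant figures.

Secondary of T1: V = 120.00 × 1471/1727 = 102.21 V.
Secondary of T2: V = 102.21 × 1874/2151 = 89.049 V.
I_load = 89.049/4.69 = 18.987 A, so P_out = 89.049 × 18.987 = 1690.8 W.
All ideal ⇒ P_in = P_out, so I_supply = 1690.8/120 = 14.1 A.

I_supply ≈ 14.1 A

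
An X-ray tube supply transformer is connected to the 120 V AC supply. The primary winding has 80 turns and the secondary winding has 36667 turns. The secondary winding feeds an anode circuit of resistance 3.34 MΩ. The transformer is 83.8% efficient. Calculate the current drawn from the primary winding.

V_s = 120 × 36667/80 = 55000 V.
I_s = V_s/R = 55000/(3.34×10^6) = 0.016467 A.
P_out = V_s I_s = 55000 × 0.016467 = 905.71 W.
P_in = P_out/η = 905.71/0.838 = 1080.8 W.
I_p = P_in/V_p = 1080.8/120 = 9.01 A.

I_p ≈ 9.01 A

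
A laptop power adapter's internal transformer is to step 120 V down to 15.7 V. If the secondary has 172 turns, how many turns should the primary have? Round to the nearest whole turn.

N_p/N_s = V_p/V_s, so N_p = 172 × 120/15.7 = 1314.6 ≈ 1315 turns.

N_p = 1315 turns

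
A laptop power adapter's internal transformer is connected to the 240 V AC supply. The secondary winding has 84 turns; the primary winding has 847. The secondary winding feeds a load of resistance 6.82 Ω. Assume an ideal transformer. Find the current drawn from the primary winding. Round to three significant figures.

V_s = V_p × N_s/N_p = 240 × 84/847 = 23.802 V.
I_s = V_s/R = 23.802/6.82 = 3.4900 A.
For an ideal transformer I_p N_p = I_s N_s, so I_p = 3.4900 × 84/847 = 0.346 A.

I_p ≈ 0.346 A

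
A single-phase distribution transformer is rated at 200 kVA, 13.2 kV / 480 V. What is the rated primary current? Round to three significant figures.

I_p ≈ 15.2 A

I_p = S/V_p = 200000/13200 = 15.2 A.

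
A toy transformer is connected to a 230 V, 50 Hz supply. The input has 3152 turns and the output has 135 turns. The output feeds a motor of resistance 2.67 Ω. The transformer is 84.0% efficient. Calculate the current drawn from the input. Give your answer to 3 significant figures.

I_in ≈ 0.188 A

V_out = 230 × 135/3152 = 9.8509 V.
I_out = V_out/R = 9.8509/2.67 = 3.6895 A.
P_out = V_out I_out = 9.8509 × 3.6895 = 36.345 W.
P_in = P_out/η = 36.345/0.840 = 43.267 W.
I_in = P_in/V_in = 43.267/230 = 0.188 A.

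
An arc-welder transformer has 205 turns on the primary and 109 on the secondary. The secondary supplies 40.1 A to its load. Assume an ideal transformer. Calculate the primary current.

For an ideal transformer I_p/I_s = N_s/N_p, so I_p = 40.1 × 109/205 = 21.3 A.

I_p ≈ 21.3 A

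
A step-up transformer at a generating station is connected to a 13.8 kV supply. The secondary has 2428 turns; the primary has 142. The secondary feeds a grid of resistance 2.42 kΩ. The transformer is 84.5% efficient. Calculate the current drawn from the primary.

I_p ≈ 1970 A

V_s = 13800 × 2428/142 = 235960 V.
I_s = V_s/R = 235960/2420 = 97.504 A.
P_out = V_s I_s = 235960 × 97.504 = 2.3007×10^7 W.
P_in = P_out/η = 2.3007×10^7/0.845 = 2.7227×10^7 W.
I_p = P_in/V_p = 2.7227×10^7/13800 = 1970 A.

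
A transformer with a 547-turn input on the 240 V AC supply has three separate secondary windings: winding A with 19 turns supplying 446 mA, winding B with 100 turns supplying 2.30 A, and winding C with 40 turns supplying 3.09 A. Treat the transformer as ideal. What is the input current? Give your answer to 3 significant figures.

V_A = 240 × 19/547 = 8.3364 V; V_B = 240 × 100/547 = 43.876 V; V_C = 240 × 40/547 = 17.550 V.
P_out = V_A I_A + V_B I_B + V_C I_C = 8.3364×0.446 + 43.876×2.30 + 17.550×3.09 = 3.7180 + 100.91 + 54.230 = 158.86 W.
Ideal ⇒ P_in = P_out, so I_in = P_out/V_in = 158.86/240 = 0.662 A.

I_in ≈ 0.662 A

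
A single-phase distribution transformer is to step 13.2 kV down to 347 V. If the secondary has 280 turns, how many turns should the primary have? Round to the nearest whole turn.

N_p/N_s = V_p/V_s, so N_p = 280 × 13200/347 = 10651.3 ≈ 10651 turns.

N_p = 10651 turns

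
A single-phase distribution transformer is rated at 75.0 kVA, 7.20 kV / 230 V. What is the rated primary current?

I_p ≈ 10.4 A

I_p = S/V_p = 75000/7200 = 10.4 A.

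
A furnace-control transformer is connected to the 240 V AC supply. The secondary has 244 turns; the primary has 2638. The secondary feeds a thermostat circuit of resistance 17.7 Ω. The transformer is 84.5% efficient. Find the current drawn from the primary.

I_p ≈ 0.137 A

V_s = 240 × 244/2638 = 22.199 V.
I_s = V_s/R = 22.199/17.7 = 1.2542 A.
P_out = V_s I_s = 22.199 × 1.2542 = 27.841 W.
P_in = P_out/η = 27.841/0.845 = 32.948 W.
I_p = P_in/V_p = 32.948/240 = 0.137 A.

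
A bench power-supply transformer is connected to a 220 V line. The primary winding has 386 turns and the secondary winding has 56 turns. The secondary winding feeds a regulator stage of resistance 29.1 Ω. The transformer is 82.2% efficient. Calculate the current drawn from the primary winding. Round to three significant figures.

V_s = 220 × 56/386 = 31.917 V.
I_s = V_s/R = 31.917/29.1 = 1.0968 A.
P_out = V_s I_s = 31.917 × 1.0968 = 35.007 W.
P_in = P_out/η = 35.007/0.822 = 42.587 W.
I_p = P_in/V_p = 42.587/220 = 0.194 A.

I_p ≈ 0.194 A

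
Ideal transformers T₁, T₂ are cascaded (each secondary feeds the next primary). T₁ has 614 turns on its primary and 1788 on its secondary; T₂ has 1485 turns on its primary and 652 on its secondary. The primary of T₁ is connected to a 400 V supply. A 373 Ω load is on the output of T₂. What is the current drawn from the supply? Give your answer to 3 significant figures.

I_supply ≈ 1.75 A

After T₁: V = 400.00 × 1788/614 = 1164.8 V.
After T₂: V = 1164.8 × 652/1485 = 511.42 V.
I_load = 511.42/373 = 1.3711 A, so P_out = 511.42 × 1.3711 = 701.22 W.
All ideal ⇒ P_in = P_out, so I_supply = 701.22/400 = 1.75 A.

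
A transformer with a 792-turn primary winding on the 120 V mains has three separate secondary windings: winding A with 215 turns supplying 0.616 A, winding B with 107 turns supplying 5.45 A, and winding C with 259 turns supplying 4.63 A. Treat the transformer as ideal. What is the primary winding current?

I_p ≈ 2.42 A

V_A = 120 × 215/792 = 32.576 V; V_B = 120 × 107/792 = 16.212 V; V_C = 120 × 259/792 = 39.242 V.
P_out = V_A I_A + V_B I_B + V_C I_C = 32.576×0.616 + 16.212×5.45 + 39.242×4.63 = 20.067 + 88.356 + 181.69 = 290.12 W.
Ideal ⇒ P_in = P_out, so I_p = P_out/V_p = 290.12/120 = 2.42 A.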